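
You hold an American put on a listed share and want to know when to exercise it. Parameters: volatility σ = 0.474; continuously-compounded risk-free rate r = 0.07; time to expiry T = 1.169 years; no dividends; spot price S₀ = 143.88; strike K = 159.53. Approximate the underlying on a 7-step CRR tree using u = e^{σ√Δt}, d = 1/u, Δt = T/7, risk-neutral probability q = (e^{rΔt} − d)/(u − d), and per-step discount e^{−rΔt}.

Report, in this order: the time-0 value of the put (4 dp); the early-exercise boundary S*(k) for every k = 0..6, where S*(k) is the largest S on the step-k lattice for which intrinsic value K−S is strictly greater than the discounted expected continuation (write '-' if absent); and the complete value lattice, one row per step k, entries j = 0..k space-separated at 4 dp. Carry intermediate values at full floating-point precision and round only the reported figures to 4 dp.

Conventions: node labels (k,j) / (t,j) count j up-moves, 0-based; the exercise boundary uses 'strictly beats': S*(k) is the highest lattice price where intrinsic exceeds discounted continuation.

Δt=0.16700  u=1.21374  d=0.82390  q=0.48189  discount=0.98838
step 7 (expiry): payoffs max(K−S,0) = 122.4507 104.9065 79.0611 40.9869 0.0000 0.0000 0.0000 0.0000
step 6: (k=6,j=0): S=45.0044, K−S=114.5256, hold=112.6715 ⇒ V=114.5256 exercise | (k=6,j=1): S=66.2985, K−S=93.2315, hold=91.3775 ⇒ V=93.2315 exercise | (k=6,j=2): S=97.6679, K−S=61.8621, hold=60.0080 ⇒ V=61.8621 exercise | (k=6,j=3): S=143.8800, K−S=15.6500, hold=20.9890 ⇒ V=20.9890 continue | (k=6,j=4): S=211.9575, K−S=0.0000, hold=0.0000 ⇒ V=0.0000 continue | (k=6,j=5): S=312.2462, K−S=0.0000, hold=0.0000 ⇒ V=0.0000 continue | (k=6,j=6): S=459.9870, K−S=0.0000, hold=0.0000 ⇒ V=0.0000 continue  boundary S*=97.6679
step 5: (k=5,j=0): S=54.6235, K−S=104.9065, hold=103.0525 ⇒ V=104.9065 exercise | (k=5,j=1): S=80.4689, K−S=79.0611, hold=77.2071 ⇒ V=79.0611 exercise | (k=5,j=2): S=118.5431, K−S=40.9869, hold=41.6758 ⇒ V=41.6758 continue | (k=5,j=3): S=174.6323, K−S=0.0000, hold=10.7483 ⇒ V=10.7483 continue | (k=5,j=4): S=257.2604, K−S=0.0000, hold=0.0000 ⇒ V=0.0000 continue | (k=5,j=5): S=378.9844, K−S=0.0000, hold=0.0000 ⇒ V=0.0000 continue  boundary S*=80.4689
step 4: (k=4,j=0): S=66.2985, K−S=93.2315, hold=91.3775 ⇒ V=93.2315 exercise | (k=4,j=1): S=97.6679, K−S=61.8621, hold=60.3361 ⇒ V=61.8621 exercise | (k=4,j=2): S=143.8800, K−S=15.6500, hold=26.4610 ⇒ V=26.4610 continue | (k=4,j=3): S=211.9575, K−S=0.0000, hold=5.5041 ⇒ V=5.5041 continue | (k=4,j=4): S=312.2462, K−S=0.0000, hold=0.0000 ⇒ V=0.0000 continue  boundary S*=97.6679
step 3: (k=3,j=0): S=80.4689, K−S=79.0611, hold=77.2071 ⇒ V=79.0611 exercise | (k=3,j=1): S=118.5431, K−S=40.9869, hold=44.2820 ⇒ V=44.2820 continue | (k=3,j=2): S=174.6323, K−S=0.0000, hold=16.1720 ⇒ V=16.1720 continue | (k=3,j=3): S=257.2604, K−S=0.0000, hold=2.8186 ⇒ V=2.8186 continue  boundary S*=80.4689
step 2: (k=2,j=0): S=97.6679, K−S=61.8621, hold=61.5774 ⇒ V=61.8621 exercise | (k=2,j=1): S=143.8800, K−S=15.6500, hold=30.3789 ⇒ V=30.3789 continue | (k=2,j=2): S=211.9575, K−S=0.0000, hold=9.6240 ⇒ V=9.6240 continue  boundary S*=97.6679
step 1: (k=1,j=0): S=118.5431, K−S=40.9869, hold=46.1481 ⇒ V=46.1481 continue | (k=1,j=1): S=174.6323, K−S=0.0000, hold=20.1405 ⇒ V=20.1405 continue  boundary S*=-
step 0: (k=0,j=0): S=143.8800, K−S=15.6500, hold=33.2247 ⇒ V=33.2247 continue  boundary S*=-

price = 33.2247
boundary = - - 97.6679 80.4689 97.6679 80.4689 97.6679
tree:
33.2247
46.1481 20.1405
61.8621 30.3789 9.6240
79.0611 44.2820 16.1720 2.8186
93.2315 61.8621 26.4610 5.5041 0.0000
104.9065 79.0611 41.6758 10.7483 0.0000 0.0000
114.5256 93.2315 61.8621 20.9890 0.0000 0.0000 0.0000
122.4507 104.9065 79.0611 40.9869 0.0000 0.0000 0.0000 0.0000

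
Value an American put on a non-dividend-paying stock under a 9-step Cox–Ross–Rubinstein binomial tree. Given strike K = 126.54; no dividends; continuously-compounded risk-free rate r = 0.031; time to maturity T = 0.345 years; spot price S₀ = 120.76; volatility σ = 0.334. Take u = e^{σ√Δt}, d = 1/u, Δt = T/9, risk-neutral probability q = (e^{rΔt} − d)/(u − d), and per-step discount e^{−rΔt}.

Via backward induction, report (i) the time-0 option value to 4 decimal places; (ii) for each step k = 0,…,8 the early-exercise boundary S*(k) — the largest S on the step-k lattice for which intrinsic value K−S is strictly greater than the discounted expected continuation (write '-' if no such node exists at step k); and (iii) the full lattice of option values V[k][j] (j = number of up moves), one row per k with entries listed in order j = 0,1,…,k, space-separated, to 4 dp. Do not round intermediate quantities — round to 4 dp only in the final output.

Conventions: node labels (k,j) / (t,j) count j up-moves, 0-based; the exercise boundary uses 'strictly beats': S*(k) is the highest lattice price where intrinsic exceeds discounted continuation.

Δt=0.03833, u=1.06758, d=0.93670, q=0.49274, disc=e^(-rΔt)=0.99881
k=9 terminal: V=max(K-S,0) → 59.5017 50.1348 39.4591 27.2917 13.4243 0.0000 0.0000 0.0000 0.0000 0.0000
k=8: j=0 S=71.5686 intr=54.9714 cont=54.8211 V=54.9714[EX]; j=1 S=81.5686 intr=44.9714 cont=44.8212 V=44.9714[EX]; j=2 S=92.9657 intr=33.5743 cont=33.4240 V=33.5743[EX]; j=3 S=105.9554 intr=20.5846 cont=20.4343 V=20.5846[EX]; j=4 S=120.7600 intr=5.7800 cont=6.8015 V=6.8015[hold]; j=5 S=137.6332 intr=0.0000 cont=0.0000 V=0.0000[hold]; j=6 S=156.8640 intr=0.0000 cont=0.0000 V=0.0000[hold]; j=7 S=178.7818 intr=0.0000 cont=0.0000 V=0.0000[hold]; j=8 S=203.7621 intr=0.0000 cont=0.0000 V=0.0000[hold]  S*(8)=105.9554
k=7: j=0 S=76.4052 intr=50.1348 cont=49.9845 V=50.1348[EX]; j=1 S=87.0809 intr=39.4591 cont=39.3088 V=39.4591[EX]; j=2 S=99.2483 intr=27.2917 cont=27.1414 V=27.2917[EX]; j=3 S=113.1157 intr=13.4243 cont=13.7767 V=13.7767[hold]; j=4 S=128.9208 intr=0.0000 cont=3.4460 V=3.4460[hold]; j=5 S=146.9343 intr=0.0000 cont=0.0000 V=0.0000[hold]; j=6 S=167.4647 intr=0.0000 cont=0.0000 V=0.0000[hold]; j=7 S=190.8637 intr=0.0000 cont=0.0000 V=0.0000[hold]  S*(7)=99.2483
k=6: j=0 S=81.5686 intr=44.9714 cont=44.8212 V=44.9714[EX]; j=1 S=92.9657 intr=33.5743 cont=33.4240 V=33.5743[EX]; j=2 S=105.9554 intr=20.5846 cont=20.6078 V=20.6078[hold]; j=3 S=120.7600 intr=5.7800 cont=8.6760 V=8.6760[hold]; j=4 S=137.6332 intr=0.0000 cont=1.7459 V=1.7459[hold]; j=5 S=156.8640 intr=0.0000 cont=0.0000 V=0.0000[hold]; j=6 S=178.7818 intr=0.0000 cont=0.0000 V=0.0000[hold]  S*(6)=92.9657
k=5: j=0 S=87.0809 intr=39.4591 cont=39.3088 V=39.4591[EX]; j=1 S=99.2483 intr=27.2917 cont=27.1528 V=27.2917[EX]; j=2 S=113.1157 intr=13.4243 cont=14.7110 V=14.7110[hold]; j=3 S=128.9208 intr=0.0000 cont=5.2550 V=5.2550[hold]; j=4 S=146.9343 intr=0.0000 cont=0.8846 V=0.8846[hold]; j=5 S=167.4647 intr=0.0000 cont=0.0000 V=0.0000[hold]  S*(5)=99.2483
k=4: j=0 S=92.9657 intr=33.5743 cont=33.4240 V=33.5743[EX]; j=1 S=105.9554 intr=20.5846 cont=21.0676 V=21.0676[hold]; j=2 S=120.7600 intr=5.7800 cont=10.0397 V=10.0397[hold]; j=3 S=137.6332 intr=0.0000 cont=3.0978 V=3.0978[hold]; j=4 S=156.8640 intr=0.0000 cont=0.4482 V=0.4482[hold]  S*(4)=92.9657
k=3: j=0 S=99.2483 intr=27.2917 cont=27.3792 V=27.3792[hold]; j=1 S=113.1157 intr=13.4243 cont=15.6151 V=15.6151[hold]; j=2 S=128.9208 intr=0.0000 cont=6.6113 V=6.6113[hold]; j=3 S=146.9343 intr=0.0000 cont=1.7901 V=1.7901[hold]  S*(3)=-
k=2: j=0 S=105.9554 intr=20.5846 cont=21.5569 V=21.5569[hold]; j=1 S=120.7600 intr=5.7800 cont=11.1653 V=11.1653[hold]; j=2 S=137.6332 intr=0.0000 cont=4.2307 V=4.2307[hold]  S*(2)=-
k=1: j=0 S=113.1157 intr=13.4243 cont=16.4170 V=16.4170[hold]; j=1 S=128.9208 intr=0.0000 cont=7.7391 V=7.7391[hold]  S*(1)=-
k=0: j=0 S=120.7600 intr=5.7800 cont=12.1266 V=12.1266[hold]  S*(0)=-

price = 12.1266
boundary = - - - - 92.9657 99.2483 92.9657 99.2483 105.9554
tree:
12.1266
16.4170 7.7391
21.5569 11.1653 4.2307
27.3792 15.6151 6.6113 1.7901
33.5743 21.0676 10.0397 3.0978 0.4482
39.4591 27.2917 14.7110 5.2550 0.8846 0.0000
44.9714 33.5743 20.6078 8.6760 1.7459 0.0000 0.0000
50.1348 39.4591 27.2917 13.7767 3.4460 0.0000 0.0000 0.0000
54.9714 44.9714 33.5743 20.5846 6.8015 0.0000 0.0000 0.0000 0.0000
59.5017 50.1348 39.4591 27.2917 13.4243 0.0000 0.0000 0.0000 0.0000 0.0000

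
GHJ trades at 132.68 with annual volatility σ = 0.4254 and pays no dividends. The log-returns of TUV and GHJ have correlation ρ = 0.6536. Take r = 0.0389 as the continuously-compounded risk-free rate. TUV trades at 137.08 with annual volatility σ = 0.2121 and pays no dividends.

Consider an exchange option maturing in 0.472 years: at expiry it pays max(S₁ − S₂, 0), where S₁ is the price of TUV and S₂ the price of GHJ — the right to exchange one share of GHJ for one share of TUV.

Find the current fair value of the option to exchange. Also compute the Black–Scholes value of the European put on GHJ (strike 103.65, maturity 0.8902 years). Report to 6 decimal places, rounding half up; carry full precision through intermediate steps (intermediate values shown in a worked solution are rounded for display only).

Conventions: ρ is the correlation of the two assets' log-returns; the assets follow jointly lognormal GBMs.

σ_eff = √(σ₁² + σ₂² − 2ρσ₁σ₂) = √(0.2121² + 0.4254² − 2·0.6536·0.2121·0.4254) = 0.328643
d₁ = (ln(S₁/S₂) + (q₂ − q₁ + σ_eff²/2)T) / (σ_eff√T) = (ln(137.08/132.68) + (0.0 − 0.0 + 0.054003)·0.472) / 0.225785 = 0.257386
d₂ = d₁ − σ_eff√T = 0.257386 − 0.225785 = 0.031601
N(d₁) = 0.601560,  N(d₂) = 0.512605
V = S₁·e^{−q₁T}·N(d₁) − S₂·e^{−q₂T}·N(d₂) = 82.461791 − 68.012399 = 14.449392
[vanilla: GHJ put K=103.65]
σ√T = 0.4254·√0.8902 = 0.401367
d₁ = (ln(S/K) + (r+σ²/2)T) / (σ√T) = (ln(132.68/103.65) + (0.0389+0.4254²/2)·0.8902) / 0.401367 = (0.246920 + 0.115176) / 0.401367 = 0.902160
d₂ = d₁ − σ√T = 0.902160 − 0.401367 = 0.500793
e^{−rT} = 0.965964
N(−d₁) = 0.183486,  N(−d₂) = 0.308258
price = K·e^{−rT}·N(−d₂) − S·N(−d₁) = 30.863502 − 24.344931 = 6.518571

exchange price = 14.449392
price(GHJ put K=103.65) = 6.518571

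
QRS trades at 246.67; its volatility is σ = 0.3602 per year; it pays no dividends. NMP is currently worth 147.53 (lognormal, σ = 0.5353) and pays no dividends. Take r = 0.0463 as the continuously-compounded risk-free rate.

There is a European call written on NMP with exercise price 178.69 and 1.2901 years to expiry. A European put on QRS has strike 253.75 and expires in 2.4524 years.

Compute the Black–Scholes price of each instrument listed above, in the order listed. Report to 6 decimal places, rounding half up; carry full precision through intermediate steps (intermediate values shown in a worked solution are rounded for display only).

[NMP call K=178.69]
σ√T = 0.5353·√1.2901 = 0.608007
d₁ = (ln(S/K) + (r+σ²/2)T) / (σ√T) = (ln(147.53/178.69) + (0.0463+0.5353²/2)·1.2901) / 0.608007 = (-0.191621 + 0.244568) / 0.608007 = 0.087083
d₂ = d₁ − σ√T = 0.087083 − 0.608007 = -0.520924
e^{−rT} = 0.942017
N(d₁) = 0.534697,  N(d₂) = 0.301210
price = S·N(d₁) − K·e^{−rT}·N(d₂) = 78.883897 − 50.702362 = 28.181535
[QRS put K=253.75]
σ√T = 0.3602·√2.4524 = 0.564078
d₁ = (ln(S/K) + (r+σ²/2)T) / (σ√T) = (ln(246.67/253.75) + (0.0463+0.3602²/2)·2.4524) / 0.564078 = (-0.028298 + 0.272638) / 0.564078 = 0.433167
d₂ = d₁ − σ√T = 0.433167 − 0.564078 = -0.130911
e^{−rT} = 0.892663
N(−d₁) = 0.332447,  N(−d₂) = 0.552077
price = K·e^{−rT}·N(−d₂) − S·N(−d₁) = 125.052799 − 82.004625 = 43.048174

price(NMP call K=178.69) = 28.181535
price(QRS put K=253.75) = 43.048174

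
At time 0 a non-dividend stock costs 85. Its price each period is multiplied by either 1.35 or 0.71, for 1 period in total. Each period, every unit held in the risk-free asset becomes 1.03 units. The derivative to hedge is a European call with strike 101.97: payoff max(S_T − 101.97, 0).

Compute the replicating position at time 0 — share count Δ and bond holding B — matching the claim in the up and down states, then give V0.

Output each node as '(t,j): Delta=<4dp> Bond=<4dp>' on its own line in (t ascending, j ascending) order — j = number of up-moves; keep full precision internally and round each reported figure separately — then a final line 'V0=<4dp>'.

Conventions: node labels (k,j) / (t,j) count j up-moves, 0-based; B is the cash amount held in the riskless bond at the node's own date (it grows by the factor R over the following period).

(0,0): Delta=0.2349 Bond=-13.7649
V0=6.2039

Risk-neutral probability p* = (R−d)/(u−d) = (1.03−0.71)/(1.35−0.71) = 0.5000.
Payoffs at expiry: V(1,0)=0.0000, V(1,1)=12.7800
(0,0): S=85.0000. Δ = (V_up−V_dn)/(S_up−S_dn) = (12.7800−0.0000)/(114.7500−60.3500) = 0.2349. V = [p*·12.7800 + (1−p*)·0.0000]/1.03 = 6.2039. B = V − Δ·S = -13.7649.
Sanity check at the root: Δ(0,0)·S0 + B(0,0) reproduces V0 = 6.2039.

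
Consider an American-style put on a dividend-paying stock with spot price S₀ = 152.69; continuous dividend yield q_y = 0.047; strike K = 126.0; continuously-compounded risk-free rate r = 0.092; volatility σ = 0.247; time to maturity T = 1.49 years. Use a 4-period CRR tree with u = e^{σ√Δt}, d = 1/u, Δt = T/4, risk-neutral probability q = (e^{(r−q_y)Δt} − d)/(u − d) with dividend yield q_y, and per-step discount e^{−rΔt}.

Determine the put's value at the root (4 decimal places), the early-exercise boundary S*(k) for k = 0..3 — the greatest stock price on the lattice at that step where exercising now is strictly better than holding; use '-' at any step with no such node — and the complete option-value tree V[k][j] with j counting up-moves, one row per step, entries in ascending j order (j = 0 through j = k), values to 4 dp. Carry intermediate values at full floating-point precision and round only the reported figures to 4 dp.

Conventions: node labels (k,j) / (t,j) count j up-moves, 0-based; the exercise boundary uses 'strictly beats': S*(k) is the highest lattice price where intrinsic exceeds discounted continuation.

Δt=0.37250, u=1.16271, d=0.86006, q=0.51824, disc=e^(-rΔt)=0.96631
k=4 terminal: V=max(K-S,0) → 42.4533 13.0542 0.0000 0.0000 0.0000
k=3: j=0 S=97.1403 intr=28.8597 cont=26.3007 V=28.8597[EX]; j=1 S=131.3228 intr=0.0000 cont=6.0772 V=6.0772[hold]; j=2 S=177.5337 intr=0.0000 cont=0.0000 V=0.0000[hold]; j=3 S=240.0057 intr=0.0000 cont=0.0000 V=0.0000[hold]  S*(3)=97.1403
k=2: j=0 S=112.9458 intr=13.0542 cont=16.4784 V=16.4784[hold]; j=1 S=152.6900 intr=0.0000 cont=2.8291 V=2.8291[hold]; j=2 S=206.4197 intr=0.0000 cont=0.0000 V=0.0000[hold]  S*(2)=-
k=1: j=0 S=131.3228 intr=0.0000 cont=9.0880 V=9.0880[hold]; j=1 S=177.5337 intr=0.0000 cont=1.3170 V=1.3170[hold]  S*(1)=-
k=0: j=0 S=152.6900 intr=0.0000 cont=4.8903 V=4.8903[hold]  S*(0)=-

price = 4.8903
boundary = - - - 97.1403
tree:
4.8903
9.0880 1.3170
16.4784 2.8291 0.0000
28.8597 6.0772 0.0000 0.0000
42.4533 13.0542 0.0000 0.0000 0.0000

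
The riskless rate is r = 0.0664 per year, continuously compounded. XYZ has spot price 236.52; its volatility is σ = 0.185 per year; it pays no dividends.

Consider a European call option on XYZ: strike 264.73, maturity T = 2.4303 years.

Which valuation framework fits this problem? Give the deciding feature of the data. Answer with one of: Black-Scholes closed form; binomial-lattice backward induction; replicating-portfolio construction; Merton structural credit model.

framework: Black-Scholes closed form

Key observation: the strike-264.73 call on XYZ is European-exercise on a continuously-modelled lognormal underlying, so its value is a single closed-form evaluation.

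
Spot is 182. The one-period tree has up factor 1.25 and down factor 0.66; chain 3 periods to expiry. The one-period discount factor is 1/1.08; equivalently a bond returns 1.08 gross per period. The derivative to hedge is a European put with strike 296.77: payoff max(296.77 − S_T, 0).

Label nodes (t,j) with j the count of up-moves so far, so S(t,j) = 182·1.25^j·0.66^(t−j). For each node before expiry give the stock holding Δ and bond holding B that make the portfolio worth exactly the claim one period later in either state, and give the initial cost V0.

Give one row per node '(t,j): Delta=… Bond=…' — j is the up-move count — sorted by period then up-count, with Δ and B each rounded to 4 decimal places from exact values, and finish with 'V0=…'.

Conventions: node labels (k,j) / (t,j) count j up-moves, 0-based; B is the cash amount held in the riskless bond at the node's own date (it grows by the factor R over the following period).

(0,0): Delta=-0.7625 Bond=209.1710
(1,0): Delta=-1.0000 Bond=254.4324
(1,1): Delta=-0.7118 Bond=214.3577
(2,0): Delta=-1.0000 Bond=274.7870
(2,1): Delta=-1.0000 Bond=274.7870
(2,2): Delta=-0.6501 Bond=213.9880
V0=70.3949

Risk-neutral probability p* = (R−d)/(u−d) = (1.08−0.66)/(1.25−0.66) = 0.7119.
Expiry values: V(3,0)=244.4457, V(3,1)=197.6710, V(3,2)=109.0825, V(3,3)=0.0000
Node (2,0) S=79.2792: V=(p*·197.6710+(1−p*)·244.4457)/1.08=195.5078; Δ=(197.6710−244.4457)/(99.0990−52.3243)=-1.0000; B=V−Δ·S=274.7870
Node (2,1) S=150.1500: V=(p*·109.0825+(1−p*)·197.6710)/1.08=124.6370; Δ=(109.0825−197.6710)/(187.6875−99.0990)=-1.0000; B=V−Δ·S=274.7870
Node (2,2) S=284.3750: V=(p*·0.0000+(1−p*)·109.0825)/1.08=29.1024; Δ=(0.0000−109.0825)/(355.4688−187.6875)=-0.6501; B=V−Δ·S=213.9880
Node (1,0) S=120.1200: V=(p*·124.6370+(1−p*)·195.5078)/1.08=134.3124; Δ=(124.6370−195.5078)/(150.1500−79.2792)=-1.0000; B=V−Δ·S=254.4324
Node (1,1) S=227.5000: V=(p*·29.1024+(1−p*)·124.6370)/1.08=52.4345; Δ=(29.1024−124.6370)/(284.3750−150.1500)=-0.7118; B=V−Δ·S=214.3577
Node (0,0) S=182.0000: V=(p*·52.4345+(1−p*)·134.3124)/1.08=70.3949; Δ=(52.4345−134.3124)/(227.5000−120.1200)=-0.7625; B=V−Δ·S=209.1710
Verification: the root portfolio costs Δ(0,0)·S0 + B(0,0) = 70.3949, matching V0.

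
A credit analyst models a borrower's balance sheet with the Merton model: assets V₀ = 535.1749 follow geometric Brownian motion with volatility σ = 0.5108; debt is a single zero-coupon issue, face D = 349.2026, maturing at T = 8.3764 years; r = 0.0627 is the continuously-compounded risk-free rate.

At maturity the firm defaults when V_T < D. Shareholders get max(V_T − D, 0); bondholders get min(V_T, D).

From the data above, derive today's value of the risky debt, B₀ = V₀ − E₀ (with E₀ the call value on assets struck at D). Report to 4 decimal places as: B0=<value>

B0=140.0180

With assets at 535.1749 and a single debt payment of 349.2026 at 8.3764 years:
d₁ = [ln(V₀/D) + (r + σ²/2)T] / (σ√T)
   = [ln(535.1749/349.2026) + (0.0627 + 0.5·0.5108²)·8.3764] / (0.5108·√8.3764)
   = [0.426941 + 1.617971] / 1.478358 = 1.383232
d₂ = d₁ − σ√T = 1.383232 − 1.478358 = -0.095125
N(d₁) = 0.916703,  N(d₂) = 0.462108,  e^(−rT) = 0.591437
E₀ = V₀·N(d₁) − D·e^(−rT)·N(d₂)
   = 535.1749·0.916703 − 349.2026·0.591437·0.462108 = 395.156861
B₀ = V₀ − E₀ = 535.1749 − 395.156861 = 140.018039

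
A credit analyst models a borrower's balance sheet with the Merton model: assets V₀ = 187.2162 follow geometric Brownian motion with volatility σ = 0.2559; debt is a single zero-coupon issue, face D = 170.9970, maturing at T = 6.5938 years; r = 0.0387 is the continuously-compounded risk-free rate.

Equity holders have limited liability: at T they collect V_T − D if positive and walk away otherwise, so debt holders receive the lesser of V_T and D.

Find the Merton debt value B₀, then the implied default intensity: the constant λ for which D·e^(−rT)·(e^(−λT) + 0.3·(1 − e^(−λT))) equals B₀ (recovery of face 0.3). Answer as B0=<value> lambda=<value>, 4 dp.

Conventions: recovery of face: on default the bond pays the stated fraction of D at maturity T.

Work the structural quantities from V₀ = 187.2162 against face 170.9970:
d₁ = [ln(V₀/D) + (r + σ²/2)T] / (σ√T)
   = [ln(187.2162/170.9970) + (0.0387 + 0.5·0.2559²)·6.5938] / (0.2559·√6.5938)
   = [0.090618 + 0.471077] / 0.657110 = 0.854796
d₂ = d₁ − σ√T = 0.854796 − 0.657110 = 0.197686
N(d₁) = 0.803668,  N(d₂) = 0.578355,  e^(−rT) = 0.774777
E₀ = V₀·N(d₁) − D·e^(−rT)·N(d₂)
   = 187.2162·0.803668 − 170.9970·0.774777·0.578355 = 73.836621
B₀ = V₀ − E₀ = 187.2162 − 73.836621 = 113.379579
e^(−λT) = (B₀·e^(rT)/D − 0.3)/(1 − 0.3) = (113.3796·1.290694/170.9970 − 0.3)/0.7 = 0.79399279
λ = −ln(0.79399279)/6.5938 = 0.034985

B0=113.3796 lambda=0.0350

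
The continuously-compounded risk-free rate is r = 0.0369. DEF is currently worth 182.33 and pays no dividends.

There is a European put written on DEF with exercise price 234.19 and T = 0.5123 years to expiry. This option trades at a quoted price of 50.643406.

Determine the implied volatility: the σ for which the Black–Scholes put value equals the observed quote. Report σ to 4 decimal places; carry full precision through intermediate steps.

sigma = 0.3009

At σ = 0.3009 the Black–Scholes value reproduces the quote:
σ√T = 0.3009·√0.5123 = 0.215370
d₁ = (ln(S/K) + (r+σ²/2)T) / (σ√T) = (ln(182.33/234.19) + (0.0369+0.3009²/2)·0.5123) / 0.215370 = (-0.250315 + 0.042096) / 0.215370 = -0.966797
d₂ = d₁ − σ√T = -0.966797 − 0.215370 = -1.182166
e^{−rT} = 0.981274
N(−d₁) = 0.833177,  N(−d₂) = 0.881430
V = K·e^{−rT}·N(−d₂) − S·N(−d₁) = 202.556602 − 151.913196 = 50.643406 (the observed quote) — the price is monotone increasing in volatility, hence this σ is the only solution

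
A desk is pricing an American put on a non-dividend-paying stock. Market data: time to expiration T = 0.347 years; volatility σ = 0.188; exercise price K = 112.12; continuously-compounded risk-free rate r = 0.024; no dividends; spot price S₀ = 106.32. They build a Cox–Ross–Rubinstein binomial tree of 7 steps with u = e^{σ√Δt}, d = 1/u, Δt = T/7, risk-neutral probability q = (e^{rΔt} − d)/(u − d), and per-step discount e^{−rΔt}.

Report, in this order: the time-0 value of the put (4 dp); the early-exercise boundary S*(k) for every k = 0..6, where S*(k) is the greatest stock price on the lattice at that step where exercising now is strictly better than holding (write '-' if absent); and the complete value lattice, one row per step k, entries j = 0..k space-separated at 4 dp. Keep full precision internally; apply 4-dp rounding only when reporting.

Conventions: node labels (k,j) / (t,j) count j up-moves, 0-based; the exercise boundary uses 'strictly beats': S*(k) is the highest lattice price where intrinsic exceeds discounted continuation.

price = 7.7952
boundary = - - - 93.7734 97.7818 101.9616 106.3200
tree:
7.7952
10.7724 4.8807
14.3502 7.2733 2.5353
18.3466 10.4473 4.1638 0.9370
22.1907 14.3382 6.6391 1.7353 0.1529
25.8773 18.3466 10.1584 3.1879 0.3084 0.0000
29.4127 22.1907 14.3382 5.8000 0.6222 0.0000 0.0000
32.8031 25.8773 18.3466 10.1584 1.2553 0.0000 0.0000 0.0000

params: Δt=0.04957 u=1.04275 d=0.95901 q=0.50375 e^(-rΔt)=0.99881
t_7 payoffs: 32.8031 25.8773 18.3466 10.1584 1.2553 0.0000 0.0000 0.0000
t_6: node(6,0) S=82.7073 payoff=29.4127 vs cont=29.2794 → 29.4127 [stop]  node(6,1) S=89.9293 payoff=22.1907 vs cont=22.0574 → 22.1907 [stop]  node(6,2) S=97.7818 payoff=14.3382 vs cont=14.2049 → 14.3382 [stop]  node(6,3) S=106.3200 payoff=5.8000 vs cont=5.6667 → 5.8000 [stop]  node(6,4) S=115.6038 payoff=0.0000 vs cont=0.6222 → 0.6222 [wait]  node(6,5) S=125.6982 payoff=0.0000 vs cont=0.0000 → 0.0000 [wait]  node(6,6) S=136.6740 payoff=0.0000 vs cont=0.0000 → 0.0000 [wait]  ⇒ S*(6)=106.3200
t_5: node(5,0) S=86.2427 payoff=25.8773 vs cont=25.7440 → 25.8773 [stop]  node(5,1) S=93.7734 payoff=18.3466 vs cont=18.2133 → 18.3466 [stop]  node(5,2) S=101.9616 payoff=10.1584 vs cont=10.0251 → 10.1584 [stop]  node(5,3) S=110.8647 payoff=1.2553 vs cont=3.1879 → 3.1879 [wait]  node(5,4) S=120.5453 payoff=0.0000 vs cont=0.3084 → 0.3084 [wait]  node(5,5) S=131.0712 payoff=0.0000 vs cont=0.0000 → 0.0000 [wait]  ⇒ S*(5)=101.9616
t_4: node(4,0) S=89.9293 payoff=22.1907 vs cont=22.0574 → 22.1907 [stop]  node(4,1) S=97.7818 payoff=14.3382 vs cont=14.2049 → 14.3382 [stop]  node(4,2) S=106.3200 payoff=5.8000 vs cont=6.6391 → 6.6391 [wait]  node(4,3) S=115.6038 payoff=0.0000 vs cont=1.7353 → 1.7353 [wait]  node(4,4) S=125.6982 payoff=0.0000 vs cont=0.1529 → 0.1529 [wait]  ⇒ S*(4)=97.7818
t_3: node(3,0) S=93.7734 payoff=18.3466 vs cont=18.2133 → 18.3466 [stop]  node(3,1) S=101.9616 payoff=10.1584 vs cont=10.4473 → 10.4473 [wait]  node(3,2) S=110.8647 payoff=1.2553 vs cont=4.1638 → 4.1638 [wait]  node(3,3) S=120.5453 payoff=0.0000 vs cont=0.9370 → 0.9370 [wait]  ⇒ S*(3)=93.7734
t_2: node(2,0) S=97.7818 payoff=14.3382 vs cont=14.3502 → 14.3502 [wait]  node(2,1) S=106.3200 payoff=5.8000 vs cont=7.2733 → 7.2733 [wait]  node(2,2) S=115.6038 payoff=0.0000 vs cont=2.5353 → 2.5353 [wait]  ⇒ S*(2)=-
t_1: node(1,0) S=101.9616 payoff=10.1584 vs cont=10.7724 → 10.7724 [wait]  node(1,1) S=110.8647 payoff=1.2553 vs cont=4.8807 → 4.8807 [wait]  ⇒ S*(1)=-
t_0: node(0,0) S=106.3200 payoff=5.8000 vs cont=7.7952 → 7.7952 [wait]  ⇒ S*(0)=-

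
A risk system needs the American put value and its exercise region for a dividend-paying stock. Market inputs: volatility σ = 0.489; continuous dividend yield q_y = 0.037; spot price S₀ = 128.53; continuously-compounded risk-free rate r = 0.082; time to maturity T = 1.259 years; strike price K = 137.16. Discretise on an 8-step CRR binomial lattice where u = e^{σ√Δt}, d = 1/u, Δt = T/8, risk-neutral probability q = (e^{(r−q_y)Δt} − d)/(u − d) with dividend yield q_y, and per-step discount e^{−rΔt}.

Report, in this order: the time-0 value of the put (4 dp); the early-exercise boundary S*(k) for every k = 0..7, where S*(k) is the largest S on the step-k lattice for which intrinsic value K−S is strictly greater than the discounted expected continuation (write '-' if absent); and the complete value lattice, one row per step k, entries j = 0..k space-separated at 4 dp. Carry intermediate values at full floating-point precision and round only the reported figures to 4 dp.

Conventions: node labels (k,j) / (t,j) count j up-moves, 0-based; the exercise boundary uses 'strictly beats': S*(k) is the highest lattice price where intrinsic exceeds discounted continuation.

Δt=0.15737, u=1.21408, d=0.82367, q=0.46986, disc=e^(-rΔt)=0.98718
k=8 terminal: V=max(K-S,0) → 109.9318 97.0258 78.0023 49.9617 8.6300 0.0000 0.0000 0.0000 0.0000
k=7: j=0 S=33.0572 intr=104.1028 cont=102.5360 V=104.1028[EX]; j=1 S=48.7263 intr=88.4337 cont=86.9580 V=88.4337[EX]; j=2 S=71.8224 intr=65.3376 cont=63.9960 V=65.3376[EX]; j=3 S=105.8659 intr=31.2941 cont=30.1501 V=31.2941[EX]; j=4 S=156.0461 intr=0.0000 cont=4.5165 V=4.5165[hold]; j=5 S=230.0114 intr=0.0000 cont=0.0000 V=0.0000[hold]; j=6 S=339.0361 intr=0.0000 cont=0.0000 V=0.0000[hold]; j=7 S=499.7381 intr=0.0000 cont=0.0000 V=0.0000[hold]  S*(7)=105.8659
k=6: j=0 S=40.1342 intr=97.0258 cont=95.5002 V=97.0258[EX]; j=1 S=59.1577 intr=78.0023 cont=76.5871 V=78.0023[EX]; j=2 S=87.1983 intr=49.9617 cont=48.7093 V=49.9617[EX]; j=3 S=128.5300 intr=8.6300 cont=18.4725 V=18.4725[hold]; j=4 S=189.4528 intr=0.0000 cont=2.3637 V=2.3637[hold]; j=5 S=279.2529 intr=0.0000 cont=0.0000 V=0.0000[hold]; j=6 S=411.6178 intr=0.0000 cont=0.0000 V=0.0000[hold]  S*(6)=87.1983
k=5: j=0 S=48.7263 intr=88.4337 cont=86.9580 V=88.4337[EX]; j=1 S=71.8224 intr=65.3376 cont=63.9960 V=65.3376[EX]; j=2 S=105.8659 intr=31.2941 cont=34.7153 V=34.7153[hold]; j=3 S=156.0461 intr=0.0000 cont=10.7638 V=10.7638[hold]; j=4 S=230.0114 intr=0.0000 cont=1.2370 V=1.2370[hold]; j=5 S=339.0361 intr=0.0000 cont=0.0000 V=0.0000[hold]  S*(5)=71.8224
k=4: j=0 S=59.1577 intr=78.0023 cont=76.5871 V=78.0023[EX]; j=1 S=87.1983 intr=49.9617 cont=50.2962 V=50.2962[hold]; j=2 S=128.5300 intr=8.6300 cont=23.1607 V=23.1607[hold]; j=3 S=189.4528 intr=0.0000 cont=6.2070 V=6.2070[hold]; j=4 S=279.2529 intr=0.0000 cont=0.6474 V=0.6474[hold]  S*(4)=59.1577
k=3: j=0 S=71.8224 intr=65.3376 cont=64.1512 V=65.3376[EX]; j=1 S=105.8659 intr=31.2941 cont=37.0650 V=37.0650[hold]; j=2 S=156.0461 intr=0.0000 cont=15.0000 V=15.0000[hold]; j=3 S=230.0114 intr=0.0000 cont=3.5487 V=3.5487[hold]  S*(3)=71.8224
k=2: j=0 S=87.1983 intr=49.9617 cont=51.3861 V=51.3861[hold]; j=1 S=128.5300 intr=8.6300 cont=26.3553 V=26.3553[hold]; j=2 S=189.4528 intr=0.0000 cont=9.4962 V=9.4962[hold]  S*(2)=-
k=1: j=0 S=105.8659 intr=31.2941 cont=39.1171 V=39.1171[hold]; j=1 S=156.0461 intr=0.0000 cont=18.1975 V=18.1975[hold]  S*(1)=-
k=0: j=0 S=128.5300 intr=8.6300 cont=28.9123 V=28.9123[hold]  S*(0)=-

price = 28.9123
boundary = - - - 71.8224 59.1577 71.8224 87.1983 105.8659
tree:
28.9123
39.1171 18.1975
51.3861 26.3553 9.4962
65.3376 37.0650 15.0000 3.5487
78.0023 50.2962 23.1607 6.2070 0.6474
88.4337 65.3376 34.7153 10.7638 1.2370 0.0000
97.0258 78.0023 49.9617 18.4725 2.3637 0.0000 0.0000
104.1028 88.4337 65.3376 31.2941 4.5165 0.0000 0.0000 0.0000
109.9318 97.0258 78.0023 49.9617 8.6300 0.0000 0.0000 0.0000 0.0000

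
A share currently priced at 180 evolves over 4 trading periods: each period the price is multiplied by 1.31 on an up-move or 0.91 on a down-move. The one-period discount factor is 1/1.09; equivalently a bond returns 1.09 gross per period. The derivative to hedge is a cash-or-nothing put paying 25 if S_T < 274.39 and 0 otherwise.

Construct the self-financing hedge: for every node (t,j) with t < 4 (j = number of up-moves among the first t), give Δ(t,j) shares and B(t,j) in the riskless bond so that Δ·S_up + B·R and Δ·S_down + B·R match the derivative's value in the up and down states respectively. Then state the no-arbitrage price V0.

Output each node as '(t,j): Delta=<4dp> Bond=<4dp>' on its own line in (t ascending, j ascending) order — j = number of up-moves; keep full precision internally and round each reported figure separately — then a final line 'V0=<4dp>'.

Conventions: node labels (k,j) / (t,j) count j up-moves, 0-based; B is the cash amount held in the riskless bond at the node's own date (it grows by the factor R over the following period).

Since d<R<u, set p* = (R−d)/(u−d) = 0.4500; price each node as the discounted p*-expectation of its children.
Payoffs at expiry: V(4,0)=25.0000, V(4,1)=25.0000, V(4,2)=25.0000, V(4,3)=0.0000, V(4,4)=0.0000
  t=3,j=0: stock 135.6428 → up 177.6920 (V=25.0000), down 123.4349 (V=25.0000). Price 22.9358; hedge Δ=0.0000, bond B=22.9358.
  t=3,j=1: stock 195.2660 → up 255.7984 (V=25.0000), down 177.6920 (V=25.0000). Price 22.9358; hedge Δ=0.0000, bond B=22.9358.
  t=3,j=2: stock 281.0972 → up 368.2373 (V=0.0000), down 255.7984 (V=25.0000). Price 12.6147; hedge Δ=-0.2223, bond B=75.1147.
  t=3,j=3: stock 404.6564 → up 530.0999 (V=0.0000), down 368.2373 (V=0.0000). Price 0.0000; hedge Δ=0.0000, bond B=0.0000.
  t=2,j=0: stock 149.0580 → up 195.2660 (V=22.9358), down 135.6428 (V=22.9358). Price 21.0420; hedge Δ=0.0000, bond B=21.0420.
  t=2,j=1: stock 214.5780 → up 281.0972 (V=12.6147), down 195.2660 (V=22.9358). Price 16.7810; hedge Δ=-0.1202, bond B=42.5837.
  t=2,j=2: stock 308.8980 → up 404.6564 (V=0.0000), down 281.0972 (V=12.6147). Price 6.3652; hedge Δ=-0.1021, bond B=37.9019.
  t=1,j=0: stock 163.8000 → up 214.5780 (V=16.7810), down 149.0580 (V=21.0420). Price 17.5455; hedge Δ=-0.0650, bond B=28.1980.
  t=1,j=1: stock 235.8000 → up 308.8980 (V=6.3652), down 214.5780 (V=16.7810). Price 11.0953; hedge Δ=-0.1104, bond B=37.1348.
  t=0,j=0: stock 180.0000 → up 235.8000 (V=11.0953), down 163.8000 (V=17.5455). Price 13.4338; hedge Δ=-0.0896, bond B=29.5592.
Check: Δ(0,0)·S0 + B(0,0) = 13.4338 = V0.

(0,0): Delta=-0.0896 Bond=29.5592
(1,0): Delta=-0.0650 Bond=28.1980
(1,1): Delta=-0.1104 Bond=37.1348
(2,0): Delta=0.0000 Bond=21.0420
(2,1): Delta=-0.1202 Bond=42.5837
(2,2): Delta=-0.1021 Bond=37.9019
(3,0): Delta=0.0000 Bond=22.9358
(3,1): Delta=0.0000 Bond=22.9358
(3,2): Delta=-0.2223 Bond=75.1147
(3,3): Delta=0.0000 Bond=0.0000
V0=13.4338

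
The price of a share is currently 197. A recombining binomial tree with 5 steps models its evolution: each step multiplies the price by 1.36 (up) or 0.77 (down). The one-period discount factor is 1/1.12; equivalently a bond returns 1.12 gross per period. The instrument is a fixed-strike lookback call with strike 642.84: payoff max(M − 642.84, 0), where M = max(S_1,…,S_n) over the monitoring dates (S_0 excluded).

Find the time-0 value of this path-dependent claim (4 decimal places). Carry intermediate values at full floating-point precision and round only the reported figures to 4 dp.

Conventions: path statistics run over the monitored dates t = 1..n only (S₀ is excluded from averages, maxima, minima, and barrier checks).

price = 12.2993

Set p* = 0.5932 (from d < R < u); the path-dependent value is the discounted p*-expectation over all price paths.
Enumerate all 2^5 = 32 price paths (U = up ×1.36, D = down ×0.77); each path with k up-moves has probability p*^k·(1−p*)^(5−k).
DDDDD: M=151.6900, payoff=0.0000, prob=0.011138
UDDDD: M=267.9200, payoff=0.0000, prob=0.016243
DUDDD: M=206.2984, payoff=0.0000, prob=0.016243
UUDDD: M=364.3712, payoff=0.0000, prob=0.023687
DDUDD: M=158.8498, payoff=0.0000, prob=0.016243
UDUDD: M=280.5658, payoff=0.0000, prob=0.023687
DUUDD: M=280.5658, payoff=0.0000, prob=0.023687
UUUDD: M=495.5448, payoff=0.0000, prob=0.034544
DDDUD: M=151.6900, payoff=0.0000, prob=0.016243
UDDUD: M=267.9200, payoff=0.0000, prob=0.023687
DUDUD: M=216.0357, payoff=0.0000, prob=0.023687
UUDUD: M=381.5695, payoff=0.0000, prob=0.034544
DDUUD: M=216.0357, payoff=0.0000, prob=0.023687
UDUUD: M=381.5695, payoff=0.0000, prob=0.034544
DUUUD: M=381.5695, payoff=0.0000, prob=0.034544
UUUUD: M=673.9410, payoff=31.1010, prob=0.050376
DDDDU: M=151.6900, payoff=0.0000, prob=0.016243
UDDDU: M=267.9200, payoff=0.0000, prob=0.023687
DUDDU: M=206.2984, payoff=0.0000, prob=0.023687
UUDDU: M=364.3712, payoff=0.0000, prob=0.034544
DDUDU: M=166.3475, payoff=0.0000, prob=0.023687
UDUDU: M=293.8085, payoff=0.0000, prob=0.034544
DUUDU: M=293.8085, payoff=0.0000, prob=0.034544
UUUDU: M=518.9345, payoff=0.0000, prob=0.050376
DDDUU: M=166.3475, payoff=0.0000, prob=0.023687
UDDUU: M=293.8085, payoff=0.0000, prob=0.034544
DUDUU: M=293.8085, payoff=0.0000, prob=0.034544
UUDUU: M=518.9345, payoff=0.0000, prob=0.050376
DDUUU: M=293.8085, payoff=0.0000, prob=0.034544
UDUUU: M=518.9345, payoff=0.0000, prob=0.050376
DUUUU: M=518.9345, payoff=0.0000, prob=0.050376
UUUUU: M=916.5597, payoff=273.7197, prob=0.073465
Price = Σ prob·payoff / R^5 = 21.675546 / 1.762342 = 12.2993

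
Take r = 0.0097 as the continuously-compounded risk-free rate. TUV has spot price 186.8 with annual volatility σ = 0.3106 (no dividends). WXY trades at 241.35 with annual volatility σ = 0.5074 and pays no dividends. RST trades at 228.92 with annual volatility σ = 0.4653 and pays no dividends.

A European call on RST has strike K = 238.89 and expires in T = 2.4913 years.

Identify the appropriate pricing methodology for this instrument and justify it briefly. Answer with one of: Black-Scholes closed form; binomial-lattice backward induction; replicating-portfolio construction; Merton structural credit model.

framework: Black-Scholes closed form

Key observation: a European-exercise option on RST struck at 238.89 — a GBM underlying with constant parameters — admits an analytic price: the data contain no early exercise, no discrete tree, no debt structure.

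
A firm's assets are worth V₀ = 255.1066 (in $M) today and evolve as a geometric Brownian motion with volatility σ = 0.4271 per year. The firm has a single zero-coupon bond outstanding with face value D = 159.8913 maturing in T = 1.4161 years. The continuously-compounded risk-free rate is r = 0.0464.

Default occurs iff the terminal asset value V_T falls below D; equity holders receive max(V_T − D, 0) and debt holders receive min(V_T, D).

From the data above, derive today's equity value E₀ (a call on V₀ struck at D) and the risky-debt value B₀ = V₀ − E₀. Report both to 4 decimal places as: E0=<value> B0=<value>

E0=112.7678 B0=142.3388

Equity is a call on the firm's assets struck at D = 159.8913:
d₁ = [ln(V₀/D) + (r + σ²/2)T] / (σ√T)
   = [ln(255.1066/159.8913) + (0.0464 + 0.5·0.4271²)·1.4161] / (0.4271·√1.4161)
   = [0.467187 + 0.194866] / 0.508249 = 1.302615
d₂ = d₁ − σ√T = 1.302615 − 0.508249 = 0.794366
N(d₁) = 0.903647,  N(d₂) = 0.786509,  e^(−rT) = 0.936405
E₀ = V₀·N(d₁) − D·e^(−rT)·N(d₂)
   = 255.1066·0.903647 − 159.8913·0.936405·0.786509 = 112.767797
B₀ = V₀ − E₀ = 255.1066 − 112.767797 = 142.338803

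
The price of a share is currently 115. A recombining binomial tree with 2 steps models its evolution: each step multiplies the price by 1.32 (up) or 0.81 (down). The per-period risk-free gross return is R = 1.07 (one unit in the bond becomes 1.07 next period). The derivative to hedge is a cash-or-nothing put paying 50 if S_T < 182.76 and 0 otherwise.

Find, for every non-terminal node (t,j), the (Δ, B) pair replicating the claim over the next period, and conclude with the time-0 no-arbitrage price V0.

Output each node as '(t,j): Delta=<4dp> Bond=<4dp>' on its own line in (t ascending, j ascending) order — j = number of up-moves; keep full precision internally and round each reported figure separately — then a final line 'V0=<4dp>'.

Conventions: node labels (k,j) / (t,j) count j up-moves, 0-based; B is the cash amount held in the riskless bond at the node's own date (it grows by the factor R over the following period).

(0,0): Delta=-0.4062 Bond=79.0326
(1,0): Delta=0.0000 Bond=46.7290
(1,1): Delta=-0.6458 Bond=120.9456
V0=32.3216

No-arbitrage ⇒ martingale measure with p* = (R−d)/(u−d) = 0.5098.
Terminal payoffs: V(2,0)=50.0000, V(2,1)=50.0000, V(2,2)=0.0000
Node (1,0) S=93.1500: V=(p*·50.0000+(1−p*)·50.0000)/1.07=46.7290; Δ=(50.0000−50.0000)/(122.9580−75.4515)=0.0000; B=V−Δ·S=46.7290
Node (1,1) S=151.8000: V=(p*·0.0000+(1−p*)·50.0000)/1.07=22.9064; Δ=(0.0000−50.0000)/(200.3760−122.9580)=-0.6458; B=V−Δ·S=120.9456
Node (0,0) S=115.0000: V=(p*·22.9064+(1−p*)·46.7290)/1.07=32.3216; Δ=(22.9064−46.7290)/(151.8000−93.1500)=-0.4062; B=V−Δ·S=79.0326
Verification: the root portfolio costs Δ(0,0)·S0 + B(0,0) = 32.3216, matching V0.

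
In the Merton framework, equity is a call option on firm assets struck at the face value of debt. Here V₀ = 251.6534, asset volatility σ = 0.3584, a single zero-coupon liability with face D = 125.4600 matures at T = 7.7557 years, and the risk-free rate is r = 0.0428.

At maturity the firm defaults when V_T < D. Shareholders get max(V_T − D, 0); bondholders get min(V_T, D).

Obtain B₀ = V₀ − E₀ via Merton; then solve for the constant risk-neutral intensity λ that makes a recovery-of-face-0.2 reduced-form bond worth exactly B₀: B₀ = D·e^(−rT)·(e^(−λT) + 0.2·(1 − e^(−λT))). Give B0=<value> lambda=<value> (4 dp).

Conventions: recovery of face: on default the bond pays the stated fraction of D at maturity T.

B0=79.1049 lambda=0.0212

Apply the equity-as-call identities (strike 125.4600, horizon 7.7557 years):
d₁ = [ln(V₀/D) + (r + σ²/2)T] / (σ√T)
   = [ln(251.6534/125.4600) + (0.0428 + 0.5·0.3584²)·7.7557] / (0.3584·√7.7557)
   = [0.696066 + 0.830056] / 0.998110 = 1.529011
d₂ = d₁ − σ√T = 1.529011 − 0.998110 = 0.530901
N(d₁) = 0.936869,  N(d₂) = 0.702256,  e^(−rT) = 0.717528
E₀ = V₀·N(d₁) − D·e^(−rT)·N(d₂)
   = 251.6534·0.936869 − 125.4600·0.717528·0.702256 = 172.548494
B₀ = V₀ − E₀ = 251.6534 − 172.548494 = 79.104906
e^(−λT) = (B₀·e^(rT)/D − 0.2)/(1 − 0.2) = (79.1049·1.393675/125.4600 − 0.2)/0.8 = 0.84842282
λ = −ln(0.84842282)/7.7557 = 0.021194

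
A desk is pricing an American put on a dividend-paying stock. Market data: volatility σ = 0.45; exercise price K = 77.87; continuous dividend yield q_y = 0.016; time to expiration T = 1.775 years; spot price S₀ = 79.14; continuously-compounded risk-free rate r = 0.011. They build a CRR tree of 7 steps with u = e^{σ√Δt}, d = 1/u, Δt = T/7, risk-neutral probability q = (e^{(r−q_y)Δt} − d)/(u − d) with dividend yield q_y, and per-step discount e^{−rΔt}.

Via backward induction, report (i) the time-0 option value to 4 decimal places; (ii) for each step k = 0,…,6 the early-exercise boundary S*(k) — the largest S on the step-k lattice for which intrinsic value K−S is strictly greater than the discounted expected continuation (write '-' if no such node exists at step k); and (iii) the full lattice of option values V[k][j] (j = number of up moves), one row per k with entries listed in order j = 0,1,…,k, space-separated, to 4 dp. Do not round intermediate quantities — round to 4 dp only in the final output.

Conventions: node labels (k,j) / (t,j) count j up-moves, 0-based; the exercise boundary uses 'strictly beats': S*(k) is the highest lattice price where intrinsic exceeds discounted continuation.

params: Δt=0.25357 u=1.25433 d=0.79724 q=0.44082 e^(-rΔt)=0.99721
t_7 payoffs: 61.6700 52.3819 37.7685 14.7765 0.0000 0.0000 0.0000 0.0000
t_6: node(6,0) S=20.3201 payoff=57.5499 vs cont=57.4153 → 57.5499 [stop]  node(6,1) S=31.9705 payoff=45.8995 vs cont=45.8121 → 45.8995 [stop]  node(6,2) S=50.3005 payoff=27.5695 vs cont=27.5562 → 27.5695 [stop]  node(6,3) S=79.1400 payoff=0.0000 vs cont=8.2398 → 8.2398 [wait]  node(6,4) S=124.5144 payoff=0.0000 vs cont=0.0000 → 0.0000 [wait]  node(6,5) S=195.9039 payoff=0.0000 vs cont=0.0000 → 0.0000 [wait]  node(6,6) S=308.2241 payoff=0.0000 vs cont=0.0000 → 0.0000 [wait]  ⇒ S*(6)=50.3005
t_5: node(5,0) S=25.4881 payoff=52.3819 vs cont=52.2682 → 52.3819 [stop]  node(5,1) S=40.1015 payoff=37.7685 vs cont=37.7140 → 37.7685 [stop]  node(5,2) S=63.0935 payoff=14.7765 vs cont=18.9955 → 18.9955 [wait]  node(5,3) S=99.2677 payoff=0.0000 vs cont=4.5947 → 4.5947 [wait]  node(5,4) S=156.1821 payoff=0.0000 vs cont=0.0000 → 0.0000 [wait]  node(5,5) S=245.7281 payoff=0.0000 vs cont=0.0000 → 0.0000 [wait]  ⇒ S*(5)=40.1015
t_4: node(4,0) S=31.9705 payoff=45.8995 vs cont=45.8121 → 45.8995 [stop]  node(4,1) S=50.3005 payoff=27.5695 vs cont=29.4109 → 29.4109 [wait]  node(4,2) S=79.1400 payoff=0.0000 vs cont=12.6121 → 12.6121 [wait]  node(4,3) S=124.5144 payoff=0.0000 vs cont=2.5621 → 2.5621 [wait]  node(4,4) S=195.9039 payoff=0.0000 vs cont=0.0000 → 0.0000 [wait]  ⇒ S*(4)=31.9705
t_3: node(3,0) S=40.1015 payoff=37.7685 vs cont=38.5234 → 38.5234 [wait]  node(3,1) S=63.0935 payoff=14.7765 vs cont=21.9444 → 21.9444 [wait]  node(3,2) S=99.2677 payoff=0.0000 vs cont=8.1591 → 8.1591 [wait]  node(3,3) S=156.1821 payoff=0.0000 vs cont=1.4287 → 1.4287 [wait]  ⇒ S*(3)=-
t_2: node(2,0) S=50.3005 payoff=27.5695 vs cont=31.1281 → 31.1281 [wait]  node(2,1) S=79.1400 payoff=0.0000 vs cont=15.8234 → 15.8234 [wait]  node(2,2) S=124.5144 payoff=0.0000 vs cont=5.1777 → 5.1777 [wait]  ⇒ S*(2)=-
t_1: node(1,0) S=63.0935 payoff=14.7765 vs cont=24.3136 → 24.3136 [wait]  node(1,1) S=99.2677 payoff=0.0000 vs cont=11.0996 → 11.0996 [wait]  ⇒ S*(1)=-
t_0: node(0,0) S=79.1400 payoff=0.0000 vs cont=18.4371 → 18.4371 [wait]  ⇒ S*(0)=-

price = 18.4371
boundary = - - - - 31.9705 40.1015 50.3005
tree:
18.4371
24.3136 11.0996
31.1281 15.8234 5.1777
38.5234 21.9444 8.1591 1.4287
45.8995 29.4109 12.6121 2.5621 0.0000
52.3819 37.7685 18.9955 4.5947 0.0000 0.0000
57.5499 45.8995 27.5695 8.2398 0.0000 0.0000 0.0000
61.6700 52.3819 37.7685 14.7765 0.0000 0.0000 0.0000 0.0000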